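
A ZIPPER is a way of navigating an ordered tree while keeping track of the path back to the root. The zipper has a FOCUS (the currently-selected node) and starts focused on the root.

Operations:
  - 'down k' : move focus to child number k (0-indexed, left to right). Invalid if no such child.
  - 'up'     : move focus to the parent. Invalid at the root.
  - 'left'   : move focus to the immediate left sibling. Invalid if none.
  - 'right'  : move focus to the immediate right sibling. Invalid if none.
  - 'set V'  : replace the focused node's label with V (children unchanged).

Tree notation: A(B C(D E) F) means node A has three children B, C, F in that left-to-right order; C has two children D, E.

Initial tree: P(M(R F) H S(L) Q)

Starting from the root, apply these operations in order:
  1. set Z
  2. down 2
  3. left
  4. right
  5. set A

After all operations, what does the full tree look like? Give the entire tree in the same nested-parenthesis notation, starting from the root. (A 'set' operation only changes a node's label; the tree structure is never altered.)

Answer: Z(M(R F) H A(L) Q)

Derivation:
Step 1 (set Z): focus=Z path=root depth=0 children=['M', 'H', 'S', 'Q'] (at root)
Step 2 (down 2): focus=S path=2 depth=1 children=['L'] left=['M', 'H'] right=['Q'] parent=Z
Step 3 (left): focus=H path=1 depth=1 children=[] left=['M'] right=['S', 'Q'] parent=Z
Step 4 (right): focus=S path=2 depth=1 children=['L'] left=['M', 'H'] right=['Q'] parent=Z
Step 5 (set A): focus=A path=2 depth=1 children=['L'] left=['M', 'H'] right=['Q'] parent=Z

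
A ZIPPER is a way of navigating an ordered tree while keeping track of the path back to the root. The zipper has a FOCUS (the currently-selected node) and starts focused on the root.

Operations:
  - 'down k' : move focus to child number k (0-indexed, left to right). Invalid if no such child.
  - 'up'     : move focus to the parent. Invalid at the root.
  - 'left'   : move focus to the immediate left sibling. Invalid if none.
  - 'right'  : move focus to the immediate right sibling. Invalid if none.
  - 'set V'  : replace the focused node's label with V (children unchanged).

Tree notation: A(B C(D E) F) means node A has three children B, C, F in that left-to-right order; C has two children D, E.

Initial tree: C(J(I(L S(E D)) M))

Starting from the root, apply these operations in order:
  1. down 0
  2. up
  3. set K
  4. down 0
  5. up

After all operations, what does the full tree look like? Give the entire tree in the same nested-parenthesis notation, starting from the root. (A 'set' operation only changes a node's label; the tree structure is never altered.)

Answer: K(J(I(L S(E D)) M))

Derivation:
Step 1 (down 0): focus=J path=0 depth=1 children=['I', 'M'] left=[] right=[] parent=C
Step 2 (up): focus=C path=root depth=0 children=['J'] (at root)
Step 3 (set K): focus=K path=root depth=0 children=['J'] (at root)
Step 4 (down 0): focus=J path=0 depth=1 children=['I', 'M'] left=[] right=[] parent=K
Step 5 (up): focus=K path=root depth=0 children=['J'] (at root)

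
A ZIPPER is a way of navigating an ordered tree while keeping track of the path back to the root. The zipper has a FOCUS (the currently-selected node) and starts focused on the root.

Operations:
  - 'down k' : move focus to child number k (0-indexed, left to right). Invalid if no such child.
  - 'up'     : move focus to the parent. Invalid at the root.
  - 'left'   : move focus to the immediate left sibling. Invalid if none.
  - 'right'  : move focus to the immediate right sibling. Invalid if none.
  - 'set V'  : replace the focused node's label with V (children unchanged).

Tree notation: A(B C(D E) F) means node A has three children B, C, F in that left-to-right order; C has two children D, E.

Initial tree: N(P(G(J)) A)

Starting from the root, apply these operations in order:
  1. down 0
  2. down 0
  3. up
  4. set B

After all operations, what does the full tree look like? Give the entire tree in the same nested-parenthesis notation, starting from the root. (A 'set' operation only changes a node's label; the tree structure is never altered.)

Step 1 (down 0): focus=P path=0 depth=1 children=['G'] left=[] right=['A'] parent=N
Step 2 (down 0): focus=G path=0/0 depth=2 children=['J'] left=[] right=[] parent=P
Step 3 (up): focus=P path=0 depth=1 children=['G'] left=[] right=['A'] parent=N
Step 4 (set B): focus=B path=0 depth=1 children=['G'] left=[] right=['A'] parent=N

Answer: N(B(G(J)) A)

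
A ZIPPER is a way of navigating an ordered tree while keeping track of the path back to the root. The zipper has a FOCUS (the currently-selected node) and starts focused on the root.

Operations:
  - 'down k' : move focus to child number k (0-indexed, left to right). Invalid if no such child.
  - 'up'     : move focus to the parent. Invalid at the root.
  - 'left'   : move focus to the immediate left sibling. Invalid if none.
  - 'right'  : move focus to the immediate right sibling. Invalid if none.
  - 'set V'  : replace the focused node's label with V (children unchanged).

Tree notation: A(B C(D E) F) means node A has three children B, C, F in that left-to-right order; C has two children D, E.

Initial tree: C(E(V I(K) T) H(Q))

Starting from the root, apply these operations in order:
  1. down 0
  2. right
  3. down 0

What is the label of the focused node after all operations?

Step 1 (down 0): focus=E path=0 depth=1 children=['V', 'I', 'T'] left=[] right=['H'] parent=C
Step 2 (right): focus=H path=1 depth=1 children=['Q'] left=['E'] right=[] parent=C
Step 3 (down 0): focus=Q path=1/0 depth=2 children=[] left=[] right=[] parent=H

Answer: Q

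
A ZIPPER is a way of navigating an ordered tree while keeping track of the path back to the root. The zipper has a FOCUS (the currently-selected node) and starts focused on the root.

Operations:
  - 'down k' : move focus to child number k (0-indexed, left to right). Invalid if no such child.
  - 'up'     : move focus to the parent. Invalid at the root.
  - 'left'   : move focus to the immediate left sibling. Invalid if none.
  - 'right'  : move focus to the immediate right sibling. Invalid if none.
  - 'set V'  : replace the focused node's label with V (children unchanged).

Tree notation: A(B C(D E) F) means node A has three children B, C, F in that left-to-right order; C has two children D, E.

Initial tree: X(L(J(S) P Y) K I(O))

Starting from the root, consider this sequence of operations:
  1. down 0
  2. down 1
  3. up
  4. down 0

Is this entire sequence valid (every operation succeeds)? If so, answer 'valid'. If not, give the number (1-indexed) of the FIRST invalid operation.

Answer: valid

Derivation:
Step 1 (down 0): focus=L path=0 depth=1 children=['J', 'P', 'Y'] left=[] right=['K', 'I'] parent=X
Step 2 (down 1): focus=P path=0/1 depth=2 children=[] left=['J'] right=['Y'] parent=L
Step 3 (up): focus=L path=0 depth=1 children=['J', 'P', 'Y'] left=[] right=['K', 'I'] parent=X
Step 4 (down 0): focus=J path=0/0 depth=2 children=['S'] left=[] right=['P', 'Y'] parent=L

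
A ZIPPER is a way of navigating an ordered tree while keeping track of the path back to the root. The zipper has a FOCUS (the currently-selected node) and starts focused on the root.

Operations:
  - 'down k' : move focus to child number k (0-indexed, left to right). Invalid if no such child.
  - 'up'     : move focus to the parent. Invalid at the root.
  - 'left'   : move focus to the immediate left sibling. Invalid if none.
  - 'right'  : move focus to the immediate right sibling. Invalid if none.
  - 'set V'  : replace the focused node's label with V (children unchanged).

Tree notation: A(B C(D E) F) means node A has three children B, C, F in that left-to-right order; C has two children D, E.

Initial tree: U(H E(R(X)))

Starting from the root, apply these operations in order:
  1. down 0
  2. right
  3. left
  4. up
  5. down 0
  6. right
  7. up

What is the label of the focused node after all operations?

Answer: U

Derivation:
Step 1 (down 0): focus=H path=0 depth=1 children=[] left=[] right=['E'] parent=U
Step 2 (right): focus=E path=1 depth=1 children=['R'] left=['H'] right=[] parent=U
Step 3 (left): focus=H path=0 depth=1 children=[] left=[] right=['E'] parent=U
Step 4 (up): focus=U path=root depth=0 children=['H', 'E'] (at root)
Step 5 (down 0): focus=H path=0 depth=1 children=[] left=[] right=['E'] parent=U
Step 6 (right): focus=E path=1 depth=1 children=['R'] left=['H'] right=[] parent=U
Step 7 (up): focus=U path=root depth=0 children=['H', 'E'] (at root)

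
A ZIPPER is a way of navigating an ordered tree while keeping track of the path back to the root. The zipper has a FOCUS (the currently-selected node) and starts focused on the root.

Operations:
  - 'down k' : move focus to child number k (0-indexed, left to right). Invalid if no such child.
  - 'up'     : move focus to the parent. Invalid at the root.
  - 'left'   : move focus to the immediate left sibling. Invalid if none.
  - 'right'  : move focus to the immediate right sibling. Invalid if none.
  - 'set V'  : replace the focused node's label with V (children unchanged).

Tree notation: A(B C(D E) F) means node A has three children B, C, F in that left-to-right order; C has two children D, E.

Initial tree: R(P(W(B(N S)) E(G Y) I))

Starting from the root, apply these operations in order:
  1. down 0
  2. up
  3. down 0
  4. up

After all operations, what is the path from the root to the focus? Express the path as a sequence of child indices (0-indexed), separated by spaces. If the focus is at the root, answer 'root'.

Step 1 (down 0): focus=P path=0 depth=1 children=['W', 'E', 'I'] left=[] right=[] parent=R
Step 2 (up): focus=R path=root depth=0 children=['P'] (at root)
Step 3 (down 0): focus=P path=0 depth=1 children=['W', 'E', 'I'] left=[] right=[] parent=R
Step 4 (up): focus=R path=root depth=0 children=['P'] (at root)

Answer: root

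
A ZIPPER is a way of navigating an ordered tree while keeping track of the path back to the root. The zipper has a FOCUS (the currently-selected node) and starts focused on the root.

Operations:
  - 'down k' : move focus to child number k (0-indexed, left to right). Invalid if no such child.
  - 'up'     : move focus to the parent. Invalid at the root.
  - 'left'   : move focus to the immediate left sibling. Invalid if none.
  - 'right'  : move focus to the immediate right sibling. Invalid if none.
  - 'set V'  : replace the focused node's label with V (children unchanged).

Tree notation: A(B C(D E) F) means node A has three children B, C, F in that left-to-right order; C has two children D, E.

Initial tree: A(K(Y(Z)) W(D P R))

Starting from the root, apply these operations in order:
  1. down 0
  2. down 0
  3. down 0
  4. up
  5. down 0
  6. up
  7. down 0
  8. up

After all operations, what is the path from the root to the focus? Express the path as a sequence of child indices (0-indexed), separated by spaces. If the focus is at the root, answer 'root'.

Answer: 0 0

Derivation:
Step 1 (down 0): focus=K path=0 depth=1 children=['Y'] left=[] right=['W'] parent=A
Step 2 (down 0): focus=Y path=0/0 depth=2 children=['Z'] left=[] right=[] parent=K
Step 3 (down 0): focus=Z path=0/0/0 depth=3 children=[] left=[] right=[] parent=Y
Step 4 (up): focus=Y path=0/0 depth=2 children=['Z'] left=[] right=[] parent=K
Step 5 (down 0): focus=Z path=0/0/0 depth=3 children=[] left=[] right=[] parent=Y
Step 6 (up): focus=Y path=0/0 depth=2 children=['Z'] left=[] right=[] parent=K
Step 7 (down 0): focus=Z path=0/0/0 depth=3 children=[] left=[] right=[] parent=Y
Step 8 (up): focus=Y path=0/0 depth=2 children=['Z'] left=[] right=[] parent=K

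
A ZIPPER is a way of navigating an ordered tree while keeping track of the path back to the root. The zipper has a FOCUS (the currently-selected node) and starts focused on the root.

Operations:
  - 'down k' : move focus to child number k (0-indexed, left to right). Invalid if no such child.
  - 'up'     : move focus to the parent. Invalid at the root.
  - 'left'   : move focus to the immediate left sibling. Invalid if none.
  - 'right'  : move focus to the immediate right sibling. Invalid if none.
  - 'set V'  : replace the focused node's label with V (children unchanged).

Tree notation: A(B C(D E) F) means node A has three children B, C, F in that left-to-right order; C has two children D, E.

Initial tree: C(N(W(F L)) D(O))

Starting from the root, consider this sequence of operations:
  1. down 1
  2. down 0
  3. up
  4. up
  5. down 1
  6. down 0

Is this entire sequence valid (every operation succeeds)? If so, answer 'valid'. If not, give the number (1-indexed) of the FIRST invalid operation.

Step 1 (down 1): focus=D path=1 depth=1 children=['O'] left=['N'] right=[] parent=C
Step 2 (down 0): focus=O path=1/0 depth=2 children=[] left=[] right=[] parent=D
Step 3 (up): focus=D path=1 depth=1 children=['O'] left=['N'] right=[] parent=C
Step 4 (up): focus=C path=root depth=0 children=['N', 'D'] (at root)
Step 5 (down 1): focus=D path=1 depth=1 children=['O'] left=['N'] right=[] parent=C
Step 6 (down 0): focus=O path=1/0 depth=2 children=[] left=[] right=[] parent=D

Answer: valid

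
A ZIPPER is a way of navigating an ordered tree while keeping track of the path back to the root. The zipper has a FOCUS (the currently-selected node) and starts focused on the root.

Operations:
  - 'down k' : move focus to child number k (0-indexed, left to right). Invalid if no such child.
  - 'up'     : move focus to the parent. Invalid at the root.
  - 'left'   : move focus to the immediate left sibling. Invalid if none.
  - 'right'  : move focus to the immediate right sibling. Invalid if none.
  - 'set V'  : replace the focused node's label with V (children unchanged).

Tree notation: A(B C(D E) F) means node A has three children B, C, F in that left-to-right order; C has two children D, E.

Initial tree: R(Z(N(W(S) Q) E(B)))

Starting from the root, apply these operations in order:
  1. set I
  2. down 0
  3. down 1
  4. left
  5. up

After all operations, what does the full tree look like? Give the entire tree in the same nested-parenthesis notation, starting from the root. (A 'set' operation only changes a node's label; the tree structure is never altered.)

Step 1 (set I): focus=I path=root depth=0 children=['Z'] (at root)
Step 2 (down 0): focus=Z path=0 depth=1 children=['N', 'E'] left=[] right=[] parent=I
Step 3 (down 1): focus=E path=0/1 depth=2 children=['B'] left=['N'] right=[] parent=Z
Step 4 (left): focus=N path=0/0 depth=2 children=['W', 'Q'] left=[] right=['E'] parent=Z
Step 5 (up): focus=Z path=0 depth=1 children=['N', 'E'] left=[] right=[] parent=I

Answer: I(Z(N(W(S) Q) E(B)))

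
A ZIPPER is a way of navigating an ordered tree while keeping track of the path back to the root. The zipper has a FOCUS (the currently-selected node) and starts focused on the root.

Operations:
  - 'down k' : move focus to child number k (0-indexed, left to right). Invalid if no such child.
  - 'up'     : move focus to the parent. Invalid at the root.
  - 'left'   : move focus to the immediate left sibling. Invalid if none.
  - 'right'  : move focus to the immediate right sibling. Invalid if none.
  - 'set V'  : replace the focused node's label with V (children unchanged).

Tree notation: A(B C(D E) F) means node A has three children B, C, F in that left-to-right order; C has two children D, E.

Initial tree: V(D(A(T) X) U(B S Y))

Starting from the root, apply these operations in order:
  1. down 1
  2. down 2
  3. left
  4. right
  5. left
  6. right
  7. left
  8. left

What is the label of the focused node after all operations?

Answer: B

Derivation:
Step 1 (down 1): focus=U path=1 depth=1 children=['B', 'S', 'Y'] left=['D'] right=[] parent=V
Step 2 (down 2): focus=Y path=1/2 depth=2 children=[] left=['B', 'S'] right=[] parent=U
Step 3 (left): focus=S path=1/1 depth=2 children=[] left=['B'] right=['Y'] parent=U
Step 4 (right): focus=Y path=1/2 depth=2 children=[] left=['B', 'S'] right=[] parent=U
Step 5 (left): focus=S path=1/1 depth=2 children=[] left=['B'] right=['Y'] parent=U
Step 6 (right): focus=Y path=1/2 depth=2 children=[] left=['B', 'S'] right=[] parent=U
Step 7 (left): focus=S path=1/1 depth=2 children=[] left=['B'] right=['Y'] parent=U
Step 8 (left): focus=B path=1/0 depth=2 children=[] left=[] right=['S', 'Y'] parent=U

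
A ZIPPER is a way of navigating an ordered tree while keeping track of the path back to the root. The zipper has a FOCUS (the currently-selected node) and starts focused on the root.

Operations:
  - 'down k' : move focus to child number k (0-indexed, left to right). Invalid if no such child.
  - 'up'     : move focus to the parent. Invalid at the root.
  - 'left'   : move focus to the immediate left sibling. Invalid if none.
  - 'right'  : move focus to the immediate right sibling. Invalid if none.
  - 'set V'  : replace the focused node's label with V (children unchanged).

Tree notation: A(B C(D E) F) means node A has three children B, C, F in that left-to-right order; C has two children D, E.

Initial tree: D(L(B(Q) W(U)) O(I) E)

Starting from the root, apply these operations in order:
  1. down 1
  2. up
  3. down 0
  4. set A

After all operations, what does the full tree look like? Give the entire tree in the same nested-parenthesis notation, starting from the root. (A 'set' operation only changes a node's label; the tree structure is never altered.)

Answer: D(A(B(Q) W(U)) O(I) E)

Derivation:
Step 1 (down 1): focus=O path=1 depth=1 children=['I'] left=['L'] right=['E'] parent=D
Step 2 (up): focus=D path=root depth=0 children=['L', 'O', 'E'] (at root)
Step 3 (down 0): focus=L path=0 depth=1 children=['B', 'W'] left=[] right=['O', 'E'] parent=D
Step 4 (set A): focus=A path=0 depth=1 children=['B', 'W'] left=[] right=['O', 'E'] parent=D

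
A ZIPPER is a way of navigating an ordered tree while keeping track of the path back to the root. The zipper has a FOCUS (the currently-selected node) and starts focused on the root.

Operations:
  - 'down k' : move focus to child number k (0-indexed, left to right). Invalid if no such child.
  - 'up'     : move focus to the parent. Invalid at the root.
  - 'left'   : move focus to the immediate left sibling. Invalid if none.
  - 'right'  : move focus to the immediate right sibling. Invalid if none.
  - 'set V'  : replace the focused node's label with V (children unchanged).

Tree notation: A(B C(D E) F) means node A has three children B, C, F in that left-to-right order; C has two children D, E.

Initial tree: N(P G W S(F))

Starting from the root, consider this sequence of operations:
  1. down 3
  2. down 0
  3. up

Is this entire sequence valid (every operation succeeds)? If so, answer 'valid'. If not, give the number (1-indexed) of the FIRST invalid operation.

Answer: valid

Derivation:
Step 1 (down 3): focus=S path=3 depth=1 children=['F'] left=['P', 'G', 'W'] right=[] parent=N
Step 2 (down 0): focus=F path=3/0 depth=2 children=[] left=[] right=[] parent=S
Step 3 (up): focus=S path=3 depth=1 children=['F'] left=['P', 'G', 'W'] right=[] parent=N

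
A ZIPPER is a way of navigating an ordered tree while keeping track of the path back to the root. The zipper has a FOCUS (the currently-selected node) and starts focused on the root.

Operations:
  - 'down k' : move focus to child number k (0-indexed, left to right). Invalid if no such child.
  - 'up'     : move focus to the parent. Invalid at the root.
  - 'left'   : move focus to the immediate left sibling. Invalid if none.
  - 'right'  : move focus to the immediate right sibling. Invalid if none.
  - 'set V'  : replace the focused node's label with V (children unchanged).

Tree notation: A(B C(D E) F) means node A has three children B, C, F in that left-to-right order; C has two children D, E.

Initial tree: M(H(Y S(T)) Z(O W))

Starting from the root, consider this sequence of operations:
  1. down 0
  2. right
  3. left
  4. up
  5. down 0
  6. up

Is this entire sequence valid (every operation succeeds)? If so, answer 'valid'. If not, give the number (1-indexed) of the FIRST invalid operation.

Answer: valid

Derivation:
Step 1 (down 0): focus=H path=0 depth=1 children=['Y', 'S'] left=[] right=['Z'] parent=M
Step 2 (right): focus=Z path=1 depth=1 children=['O', 'W'] left=['H'] right=[] parent=M
Step 3 (left): focus=H path=0 depth=1 children=['Y', 'S'] left=[] right=['Z'] parent=M
Step 4 (up): focus=M path=root depth=0 children=['H', 'Z'] (at root)
Step 5 (down 0): focus=H path=0 depth=1 children=['Y', 'S'] left=[] right=['Z'] parent=M
Step 6 (up): focus=M path=root depth=0 children=['H', 'Z'] (at root)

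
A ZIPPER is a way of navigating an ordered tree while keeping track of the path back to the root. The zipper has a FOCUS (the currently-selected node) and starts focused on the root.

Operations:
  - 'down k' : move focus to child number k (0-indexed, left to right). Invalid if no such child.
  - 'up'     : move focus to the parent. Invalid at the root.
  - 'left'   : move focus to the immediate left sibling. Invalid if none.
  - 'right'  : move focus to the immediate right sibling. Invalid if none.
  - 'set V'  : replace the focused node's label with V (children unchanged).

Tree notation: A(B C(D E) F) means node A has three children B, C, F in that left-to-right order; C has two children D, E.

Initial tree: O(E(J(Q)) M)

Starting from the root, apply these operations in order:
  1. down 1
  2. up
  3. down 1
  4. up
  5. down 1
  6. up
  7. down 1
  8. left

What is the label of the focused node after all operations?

Step 1 (down 1): focus=M path=1 depth=1 children=[] left=['E'] right=[] parent=O
Step 2 (up): focus=O path=root depth=0 children=['E', 'M'] (at root)
Step 3 (down 1): focus=M path=1 depth=1 children=[] left=['E'] right=[] parent=O
Step 4 (up): focus=O path=root depth=0 children=['E', 'M'] (at root)
Step 5 (down 1): focus=M path=1 depth=1 children=[] left=['E'] right=[] parent=O
Step 6 (up): focus=O path=root depth=0 children=['E', 'M'] (at root)
Step 7 (down 1): focus=M path=1 depth=1 children=[] left=['E'] right=[] parent=O
Step 8 (left): focus=E path=0 depth=1 children=['J'] left=[] right=['M'] parent=O

Answer: E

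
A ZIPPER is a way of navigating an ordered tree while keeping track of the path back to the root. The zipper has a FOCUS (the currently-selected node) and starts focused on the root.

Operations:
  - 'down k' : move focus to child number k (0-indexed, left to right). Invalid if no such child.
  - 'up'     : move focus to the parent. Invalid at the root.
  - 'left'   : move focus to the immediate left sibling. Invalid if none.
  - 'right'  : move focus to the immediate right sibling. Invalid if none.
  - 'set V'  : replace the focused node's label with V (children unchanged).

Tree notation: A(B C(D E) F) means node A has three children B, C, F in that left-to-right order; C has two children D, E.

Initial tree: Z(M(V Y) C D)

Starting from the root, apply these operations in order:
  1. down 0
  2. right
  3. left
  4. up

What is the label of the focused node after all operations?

Step 1 (down 0): focus=M path=0 depth=1 children=['V', 'Y'] left=[] right=['C', 'D'] parent=Z
Step 2 (right): focus=C path=1 depth=1 children=[] left=['M'] right=['D'] parent=Z
Step 3 (left): focus=M path=0 depth=1 children=['V', 'Y'] left=[] right=['C', 'D'] parent=Z
Step 4 (up): focus=Z path=root depth=0 children=['M', 'C', 'D'] (at root)

Answer: Z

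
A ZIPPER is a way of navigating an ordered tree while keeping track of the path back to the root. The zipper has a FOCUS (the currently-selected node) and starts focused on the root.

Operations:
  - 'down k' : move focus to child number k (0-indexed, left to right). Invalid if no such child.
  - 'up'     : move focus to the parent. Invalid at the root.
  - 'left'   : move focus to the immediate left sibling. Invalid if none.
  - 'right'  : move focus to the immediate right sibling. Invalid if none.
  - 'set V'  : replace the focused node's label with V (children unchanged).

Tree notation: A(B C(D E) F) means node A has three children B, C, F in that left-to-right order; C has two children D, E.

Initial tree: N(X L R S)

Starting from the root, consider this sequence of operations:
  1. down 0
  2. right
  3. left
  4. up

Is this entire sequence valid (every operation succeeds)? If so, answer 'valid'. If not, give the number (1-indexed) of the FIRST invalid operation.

Answer: valid

Derivation:
Step 1 (down 0): focus=X path=0 depth=1 children=[] left=[] right=['L', 'R', 'S'] parent=N
Step 2 (right): focus=L path=1 depth=1 children=[] left=['X'] right=['R', 'S'] parent=N
Step 3 (left): focus=X path=0 depth=1 children=[] left=[] right=['L', 'R', 'S'] parent=N
Step 4 (up): focus=N path=root depth=0 children=['X', 'L', 'R', 'S'] (at root)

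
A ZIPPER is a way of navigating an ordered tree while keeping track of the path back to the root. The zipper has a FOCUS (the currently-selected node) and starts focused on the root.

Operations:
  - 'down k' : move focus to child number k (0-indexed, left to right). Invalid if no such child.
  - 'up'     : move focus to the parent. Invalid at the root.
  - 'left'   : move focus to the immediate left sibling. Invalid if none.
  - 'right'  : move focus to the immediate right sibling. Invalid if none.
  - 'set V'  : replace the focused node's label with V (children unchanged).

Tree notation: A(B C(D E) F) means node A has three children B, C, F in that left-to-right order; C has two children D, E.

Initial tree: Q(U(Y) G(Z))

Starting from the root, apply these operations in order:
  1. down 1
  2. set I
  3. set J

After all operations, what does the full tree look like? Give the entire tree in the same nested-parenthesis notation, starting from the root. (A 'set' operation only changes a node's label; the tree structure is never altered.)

Answer: Q(U(Y) J(Z))

Derivation:
Step 1 (down 1): focus=G path=1 depth=1 children=['Z'] left=['U'] right=[] parent=Q
Step 2 (set I): focus=I path=1 depth=1 children=['Z'] left=['U'] right=[] parent=Q
Step 3 (set J): focus=J path=1 depth=1 children=['Z'] left=['U'] right=[] parent=Q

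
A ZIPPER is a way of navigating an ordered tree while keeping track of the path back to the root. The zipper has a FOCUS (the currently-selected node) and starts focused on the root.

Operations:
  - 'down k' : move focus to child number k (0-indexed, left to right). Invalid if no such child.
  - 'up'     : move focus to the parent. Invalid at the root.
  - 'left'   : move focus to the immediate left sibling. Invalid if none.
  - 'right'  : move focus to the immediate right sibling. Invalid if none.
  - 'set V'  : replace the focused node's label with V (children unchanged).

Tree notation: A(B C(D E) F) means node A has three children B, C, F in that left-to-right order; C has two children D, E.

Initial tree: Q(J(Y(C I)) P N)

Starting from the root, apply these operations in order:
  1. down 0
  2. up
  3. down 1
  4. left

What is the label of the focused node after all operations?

Answer: J

Derivation:
Step 1 (down 0): focus=J path=0 depth=1 children=['Y'] left=[] right=['P', 'N'] parent=Q
Step 2 (up): focus=Q path=root depth=0 children=['J', 'P', 'N'] (at root)
Step 3 (down 1): focus=P path=1 depth=1 children=[] left=['J'] right=['N'] parent=Q
Step 4 (left): focus=J path=0 depth=1 children=['Y'] left=[] right=['P', 'N'] parent=Q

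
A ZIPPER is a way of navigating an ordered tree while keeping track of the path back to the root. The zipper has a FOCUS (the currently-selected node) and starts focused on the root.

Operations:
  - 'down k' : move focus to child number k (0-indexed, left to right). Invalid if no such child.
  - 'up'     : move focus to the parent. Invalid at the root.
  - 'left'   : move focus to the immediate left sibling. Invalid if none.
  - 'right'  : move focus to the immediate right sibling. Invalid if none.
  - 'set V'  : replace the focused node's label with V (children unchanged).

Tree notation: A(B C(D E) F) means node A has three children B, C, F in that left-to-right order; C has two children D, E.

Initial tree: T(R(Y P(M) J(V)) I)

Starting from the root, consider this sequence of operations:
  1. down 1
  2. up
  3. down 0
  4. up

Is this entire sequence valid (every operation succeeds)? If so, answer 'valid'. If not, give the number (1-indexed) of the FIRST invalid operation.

Step 1 (down 1): focus=I path=1 depth=1 children=[] left=['R'] right=[] parent=T
Step 2 (up): focus=T path=root depth=0 children=['R', 'I'] (at root)
Step 3 (down 0): focus=R path=0 depth=1 children=['Y', 'P', 'J'] left=[] right=['I'] parent=T
Step 4 (up): focus=T path=root depth=0 children=['R', 'I'] (at root)

Answer: valid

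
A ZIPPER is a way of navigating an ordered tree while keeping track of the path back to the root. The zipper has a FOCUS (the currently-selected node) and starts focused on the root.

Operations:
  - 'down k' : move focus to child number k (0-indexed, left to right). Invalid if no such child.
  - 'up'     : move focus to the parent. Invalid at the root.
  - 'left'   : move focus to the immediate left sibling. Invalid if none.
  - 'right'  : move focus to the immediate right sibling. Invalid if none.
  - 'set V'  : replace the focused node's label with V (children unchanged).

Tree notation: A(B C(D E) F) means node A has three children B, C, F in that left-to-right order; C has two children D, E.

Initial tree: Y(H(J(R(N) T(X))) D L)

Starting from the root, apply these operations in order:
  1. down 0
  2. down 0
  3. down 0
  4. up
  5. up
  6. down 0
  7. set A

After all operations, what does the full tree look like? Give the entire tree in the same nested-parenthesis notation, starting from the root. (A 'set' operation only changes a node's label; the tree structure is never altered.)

Step 1 (down 0): focus=H path=0 depth=1 children=['J'] left=[] right=['D', 'L'] parent=Y
Step 2 (down 0): focus=J path=0/0 depth=2 children=['R', 'T'] left=[] right=[] parent=H
Step 3 (down 0): focus=R path=0/0/0 depth=3 children=['N'] left=[] right=['T'] parent=J
Step 4 (up): focus=J path=0/0 depth=2 children=['R', 'T'] left=[] right=[] parent=H
Step 5 (up): focus=H path=0 depth=1 children=['J'] left=[] right=['D', 'L'] parent=Y
Step 6 (down 0): focus=J path=0/0 depth=2 children=['R', 'T'] left=[] right=[] parent=H
Step 7 (set A): focus=A path=0/0 depth=2 children=['R', 'T'] left=[] right=[] parent=H

Answer: Y(H(A(R(N) T(X))) D L)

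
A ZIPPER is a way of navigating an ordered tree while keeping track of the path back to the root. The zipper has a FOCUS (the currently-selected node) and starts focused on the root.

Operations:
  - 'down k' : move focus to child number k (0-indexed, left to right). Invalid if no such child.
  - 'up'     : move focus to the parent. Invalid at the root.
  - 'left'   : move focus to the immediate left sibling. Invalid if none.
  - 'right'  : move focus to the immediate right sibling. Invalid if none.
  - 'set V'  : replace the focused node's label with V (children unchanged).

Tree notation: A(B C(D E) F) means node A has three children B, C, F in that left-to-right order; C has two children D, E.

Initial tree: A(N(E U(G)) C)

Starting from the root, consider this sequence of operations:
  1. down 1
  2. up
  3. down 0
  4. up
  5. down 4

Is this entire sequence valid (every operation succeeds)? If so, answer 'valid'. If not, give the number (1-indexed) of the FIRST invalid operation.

Answer: 5

Derivation:
Step 1 (down 1): focus=C path=1 depth=1 children=[] left=['N'] right=[] parent=A
Step 2 (up): focus=A path=root depth=0 children=['N', 'C'] (at root)
Step 3 (down 0): focus=N path=0 depth=1 children=['E', 'U'] left=[] right=['C'] parent=A
Step 4 (up): focus=A path=root depth=0 children=['N', 'C'] (at root)
Step 5 (down 4): INVALID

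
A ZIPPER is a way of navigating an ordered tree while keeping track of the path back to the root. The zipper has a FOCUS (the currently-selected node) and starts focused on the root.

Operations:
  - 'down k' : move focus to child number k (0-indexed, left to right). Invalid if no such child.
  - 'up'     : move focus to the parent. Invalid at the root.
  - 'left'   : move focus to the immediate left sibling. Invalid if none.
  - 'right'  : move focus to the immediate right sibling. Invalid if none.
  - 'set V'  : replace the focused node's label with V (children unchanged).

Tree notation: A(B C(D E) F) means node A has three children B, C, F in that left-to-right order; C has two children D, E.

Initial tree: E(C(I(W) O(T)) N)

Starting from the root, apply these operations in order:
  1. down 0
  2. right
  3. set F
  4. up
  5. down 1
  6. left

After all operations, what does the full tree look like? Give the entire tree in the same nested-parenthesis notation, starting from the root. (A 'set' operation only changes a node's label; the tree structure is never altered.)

Step 1 (down 0): focus=C path=0 depth=1 children=['I', 'O'] left=[] right=['N'] parent=E
Step 2 (right): focus=N path=1 depth=1 children=[] left=['C'] right=[] parent=E
Step 3 (set F): focus=F path=1 depth=1 children=[] left=['C'] right=[] parent=E
Step 4 (up): focus=E path=root depth=0 children=['C', 'F'] (at root)
Step 5 (down 1): focus=F path=1 depth=1 children=[] left=['C'] right=[] parent=E
Step 6 (left): focus=C path=0 depth=1 children=['I', 'O'] left=[] right=['F'] parent=E

Answer: E(C(I(W) O(T)) F)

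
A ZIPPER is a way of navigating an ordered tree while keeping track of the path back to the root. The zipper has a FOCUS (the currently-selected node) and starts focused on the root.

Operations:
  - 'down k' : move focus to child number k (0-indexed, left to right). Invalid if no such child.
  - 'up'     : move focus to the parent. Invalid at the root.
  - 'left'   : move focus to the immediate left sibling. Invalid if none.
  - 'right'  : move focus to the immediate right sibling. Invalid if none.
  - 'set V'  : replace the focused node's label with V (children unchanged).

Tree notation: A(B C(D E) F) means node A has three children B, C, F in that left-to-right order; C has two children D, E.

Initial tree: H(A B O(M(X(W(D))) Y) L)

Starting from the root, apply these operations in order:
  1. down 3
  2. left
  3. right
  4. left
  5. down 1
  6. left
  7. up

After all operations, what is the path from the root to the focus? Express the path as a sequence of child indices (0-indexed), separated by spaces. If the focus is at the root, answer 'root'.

Step 1 (down 3): focus=L path=3 depth=1 children=[] left=['A', 'B', 'O'] right=[] parent=H
Step 2 (left): focus=O path=2 depth=1 children=['M', 'Y'] left=['A', 'B'] right=['L'] parent=H
Step 3 (right): focus=L path=3 depth=1 children=[] left=['A', 'B', 'O'] right=[] parent=H
Step 4 (left): focus=O path=2 depth=1 children=['M', 'Y'] left=['A', 'B'] right=['L'] parent=H
Step 5 (down 1): focus=Y path=2/1 depth=2 children=[] left=['M'] right=[] parent=O
Step 6 (left): focus=M path=2/0 depth=2 children=['X'] left=[] right=['Y'] parent=O
Step 7 (up): focus=O path=2 depth=1 children=['M', 'Y'] left=['A', 'B'] right=['L'] parent=H

Answer: 2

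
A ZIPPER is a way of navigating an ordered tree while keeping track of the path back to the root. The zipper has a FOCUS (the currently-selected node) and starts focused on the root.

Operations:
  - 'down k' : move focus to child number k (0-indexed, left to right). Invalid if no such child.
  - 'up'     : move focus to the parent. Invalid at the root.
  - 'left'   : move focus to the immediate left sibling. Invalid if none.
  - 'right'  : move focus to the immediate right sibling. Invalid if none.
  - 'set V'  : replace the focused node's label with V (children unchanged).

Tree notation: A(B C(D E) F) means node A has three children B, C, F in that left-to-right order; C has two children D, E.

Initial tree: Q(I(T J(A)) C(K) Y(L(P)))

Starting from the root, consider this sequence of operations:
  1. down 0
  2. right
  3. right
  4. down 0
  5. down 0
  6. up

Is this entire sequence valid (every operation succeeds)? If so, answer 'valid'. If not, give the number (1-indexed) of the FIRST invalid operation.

Answer: valid

Derivation:
Step 1 (down 0): focus=I path=0 depth=1 children=['T', 'J'] left=[] right=['C', 'Y'] parent=Q
Step 2 (right): focus=C path=1 depth=1 children=['K'] left=['I'] right=['Y'] parent=Q
Step 3 (right): focus=Y path=2 depth=1 children=['L'] left=['I', 'C'] right=[] parent=Q
Step 4 (down 0): focus=L path=2/0 depth=2 children=['P'] left=[] right=[] parent=Y
Step 5 (down 0): focus=P path=2/0/0 depth=3 children=[] left=[] right=[] parent=L
Step 6 (up): focus=L path=2/0 depth=2 children=['P'] left=[] right=[] parent=Y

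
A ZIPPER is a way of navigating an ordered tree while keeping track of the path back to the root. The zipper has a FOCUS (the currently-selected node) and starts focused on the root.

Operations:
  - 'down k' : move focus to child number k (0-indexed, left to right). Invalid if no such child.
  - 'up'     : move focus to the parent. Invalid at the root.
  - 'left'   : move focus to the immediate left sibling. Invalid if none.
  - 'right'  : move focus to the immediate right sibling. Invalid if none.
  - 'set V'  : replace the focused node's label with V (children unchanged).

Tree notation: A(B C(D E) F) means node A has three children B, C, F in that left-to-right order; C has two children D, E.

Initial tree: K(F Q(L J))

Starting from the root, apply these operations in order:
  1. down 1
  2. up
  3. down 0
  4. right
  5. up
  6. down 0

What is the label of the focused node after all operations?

Step 1 (down 1): focus=Q path=1 depth=1 children=['L', 'J'] left=['F'] right=[] parent=K
Step 2 (up): focus=K path=root depth=0 children=['F', 'Q'] (at root)
Step 3 (down 0): focus=F path=0 depth=1 children=[] left=[] right=['Q'] parent=K
Step 4 (right): focus=Q path=1 depth=1 children=['L', 'J'] left=['F'] right=[] parent=K
Step 5 (up): focus=K path=root depth=0 children=['F', 'Q'] (at root)
Step 6 (down 0): focus=F path=0 depth=1 children=[] left=[] right=['Q'] parent=K

Answer: F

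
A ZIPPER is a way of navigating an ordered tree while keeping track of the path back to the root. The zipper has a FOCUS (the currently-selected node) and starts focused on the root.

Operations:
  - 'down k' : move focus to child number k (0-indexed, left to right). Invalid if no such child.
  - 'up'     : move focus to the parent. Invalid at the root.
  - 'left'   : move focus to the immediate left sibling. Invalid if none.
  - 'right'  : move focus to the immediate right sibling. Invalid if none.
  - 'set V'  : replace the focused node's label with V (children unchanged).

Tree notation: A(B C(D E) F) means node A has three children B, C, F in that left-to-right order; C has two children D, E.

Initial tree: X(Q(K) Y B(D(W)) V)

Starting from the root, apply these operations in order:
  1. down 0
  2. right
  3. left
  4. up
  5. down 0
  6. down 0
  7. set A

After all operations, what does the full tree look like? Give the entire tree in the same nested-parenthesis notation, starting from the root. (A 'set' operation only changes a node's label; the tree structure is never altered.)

Answer: X(Q(A) Y B(D(W)) V)

Derivation:
Step 1 (down 0): focus=Q path=0 depth=1 children=['K'] left=[] right=['Y', 'B', 'V'] parent=X
Step 2 (right): focus=Y path=1 depth=1 children=[] left=['Q'] right=['B', 'V'] parent=X
Step 3 (left): focus=Q path=0 depth=1 children=['K'] left=[] right=['Y', 'B', 'V'] parent=X
Step 4 (up): focus=X path=root depth=0 children=['Q', 'Y', 'B', 'V'] (at root)
Step 5 (down 0): focus=Q path=0 depth=1 children=['K'] left=[] right=['Y', 'B', 'V'] parent=X
Step 6 (down 0): focus=K path=0/0 depth=2 children=[] left=[] right=[] parent=Q
Step 7 (set A): focus=A path=0/0 depth=2 children=[] left=[] right=[] parent=Q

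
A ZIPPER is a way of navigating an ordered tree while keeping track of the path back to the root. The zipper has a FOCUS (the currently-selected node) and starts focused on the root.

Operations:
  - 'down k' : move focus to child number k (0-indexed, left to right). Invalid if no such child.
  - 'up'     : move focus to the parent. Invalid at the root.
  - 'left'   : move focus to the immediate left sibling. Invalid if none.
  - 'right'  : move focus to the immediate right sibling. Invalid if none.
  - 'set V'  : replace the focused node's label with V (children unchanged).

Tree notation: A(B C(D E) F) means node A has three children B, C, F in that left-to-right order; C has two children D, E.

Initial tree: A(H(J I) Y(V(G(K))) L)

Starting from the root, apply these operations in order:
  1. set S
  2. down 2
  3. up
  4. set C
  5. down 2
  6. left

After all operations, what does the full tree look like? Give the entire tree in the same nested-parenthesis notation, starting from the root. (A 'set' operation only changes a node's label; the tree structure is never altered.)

Answer: C(H(J I) Y(V(G(K))) L)

Derivation:
Step 1 (set S): focus=S path=root depth=0 children=['H', 'Y', 'L'] (at root)
Step 2 (down 2): focus=L path=2 depth=1 children=[] left=['H', 'Y'] right=[] parent=S
Step 3 (up): focus=S path=root depth=0 children=['H', 'Y', 'L'] (at root)
Step 4 (set C): focus=C path=root depth=0 children=['H', 'Y', 'L'] (at root)
Step 5 (down 2): focus=L path=2 depth=1 children=[] left=['H', 'Y'] right=[] parent=C
Step 6 (left): focus=Y path=1 depth=1 children=['V'] left=['H'] right=['L'] parent=C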